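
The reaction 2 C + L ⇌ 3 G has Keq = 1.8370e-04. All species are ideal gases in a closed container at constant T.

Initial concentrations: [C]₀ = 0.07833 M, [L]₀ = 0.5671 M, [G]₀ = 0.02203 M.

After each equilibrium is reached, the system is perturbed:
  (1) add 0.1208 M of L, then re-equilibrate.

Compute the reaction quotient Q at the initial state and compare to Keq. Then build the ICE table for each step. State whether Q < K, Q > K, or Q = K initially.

Q₀ = 0.003073 vs Keq = 1.8370e-04 ⇒ Q>K, reverse
Step 1:
                  C         L         G
  I         0.07833    0.5671   0.02203
  C        0.008519   0.00426  -0.01278
  E         0.08685    0.5714  0.009251
  solve Keq expr → x = -0.00426; check Q = 1.8370e-04
Then add 0.1208 M of L.
Step 2:
                  C         L         G
  I         0.08685    0.6922  0.009251
  C       -3.8701e-04 -1.9350e-04 5.8051e-04
  E         0.08646     0.692  0.009831
  solve Keq expr → x = 1.9350e-04; check Q = 1.8370e-04

Q₀ = 0.003073; Q > K (proceeds reverse)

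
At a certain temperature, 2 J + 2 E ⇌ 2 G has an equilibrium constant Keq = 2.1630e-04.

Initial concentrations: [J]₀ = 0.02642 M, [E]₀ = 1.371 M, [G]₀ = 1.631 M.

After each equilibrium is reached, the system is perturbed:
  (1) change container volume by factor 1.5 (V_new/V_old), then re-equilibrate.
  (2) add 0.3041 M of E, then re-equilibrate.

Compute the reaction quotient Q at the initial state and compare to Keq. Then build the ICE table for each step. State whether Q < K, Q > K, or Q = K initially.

Q₀ = 2028; Q > K (proceeds reverse)

Q₀ = 2028 vs Keq = 2.1630e-04 ⇒ Q>K, reverse
Step 1:
                   J          E          G
  Initial    0.02642      1.371      1.631
  Change       1.562      1.562     -1.562
  Equil        1.589      2.933    0.06855
  solve Keq expr → x = -0.7812; check Q = 2.1630e-04
Then change container volume by factor 1.5 (V_new/V_old).
Step 2:
                   J          E          G
  Initial      1.059      1.956     0.0457
  Change     0.01458    0.01458   -0.01458
  Equil        1.074       1.97    0.03112
  solve Keq expr → x = -0.007292; check Q = 2.1630e-04
Then add 0.3041 M of E.
Step 3:
                   J          E          G
  Initial      1.074      2.274    0.03112
  Change   -0.004578  -0.004578   0.004578
  Equil        1.069       2.27    0.03569
  solve Keq expr → x = 0.002289; check Q = 2.1630e-04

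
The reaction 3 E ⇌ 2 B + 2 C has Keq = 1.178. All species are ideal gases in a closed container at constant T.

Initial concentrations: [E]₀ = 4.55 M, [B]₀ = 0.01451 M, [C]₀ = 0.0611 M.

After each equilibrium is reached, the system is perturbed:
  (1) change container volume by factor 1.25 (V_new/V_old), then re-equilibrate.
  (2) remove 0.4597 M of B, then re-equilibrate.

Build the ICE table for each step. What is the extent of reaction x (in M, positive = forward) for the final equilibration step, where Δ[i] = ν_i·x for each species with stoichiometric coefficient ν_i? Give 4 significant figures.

x = 0.06116 M

Q₀ = 8.3442e-09 vs Keq = 1.178 ⇒ Q<K, forward
Step 1:
                  E         B         C
  init         4.55   0.01451    0.0611
  Δ          -2.561     1.707     1.707
  eq          1.989     1.722     1.768
  solve Keq expr → x = 0.8536; check Q = 1.178
Then change container volume by factor 1.25 (V_new/V_old).
Step 2:
                  E         B         C
  init        1.591     1.377     1.415
  Δ        -0.05864    0.0391    0.0391
  eq          1.533     1.417     1.454
  solve Keq expr → x = 0.01955; check Q = 1.178
Then remove 0.4597 M of B.
Step 3:
                  E         B         C
  init        1.533    0.9568     1.454
  Δ         -0.1835    0.1223    0.1223
  eq          1.349     1.079     1.576
  solve Keq expr → x = 0.06116; check Q = 1.178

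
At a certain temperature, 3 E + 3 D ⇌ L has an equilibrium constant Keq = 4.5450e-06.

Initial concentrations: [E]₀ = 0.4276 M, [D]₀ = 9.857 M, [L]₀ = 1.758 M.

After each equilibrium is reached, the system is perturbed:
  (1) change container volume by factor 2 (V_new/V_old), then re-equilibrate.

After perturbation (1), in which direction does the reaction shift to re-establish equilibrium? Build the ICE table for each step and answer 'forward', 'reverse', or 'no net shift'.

Direction: reverse

Q₀ = 0.02348 vs Keq = 4.5450e-06 ⇒ Q>K, reverse
Step 1:
                  E         D         L
  I          0.4276     9.857     1.758
  C           3.433     3.433    -1.144
  E            3.86     13.29    0.6137
  solve Keq expr → x = -1.144; check Q = 4.5450e-06
Then change container volume by factor 2 (V_new/V_old).
Step 2:
                  E         D         L
  I            1.93     6.645    0.3069
  C          0.8052    0.8052   -0.2684
  E           2.735      7.45   0.03847
  solve Keq expr → x = -0.2684; check Q = 4.5450e-06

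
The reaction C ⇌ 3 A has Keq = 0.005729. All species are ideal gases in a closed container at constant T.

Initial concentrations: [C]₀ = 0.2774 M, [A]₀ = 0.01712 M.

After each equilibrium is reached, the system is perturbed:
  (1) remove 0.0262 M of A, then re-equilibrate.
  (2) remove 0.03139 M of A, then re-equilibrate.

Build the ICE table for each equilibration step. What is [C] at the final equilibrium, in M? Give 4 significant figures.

Q₀ = 1.8089e-05 vs Keq = 0.005729 ⇒ Q<K, forward
Step 1:
                   C          A
  I           0.2774    0.01712
  C         -0.03165    0.09496
  E           0.2457     0.1121
  solve Keq expr → x = 0.03165; check Q = 0.005729
Then remove 0.0262 M of A.
Step 2:
                   C          A
  I           0.2457    0.08588
  C        -0.008308    0.02492
  E           0.2374     0.1108
  solve Keq expr → x = 0.008308; check Q = 0.005729
Then remove 0.03139 M of A.
Step 3:
                   C          A
  I           0.2374    0.07941
  C        -0.009941    0.02982
  E           0.2275     0.1092
  solve Keq expr → x = 0.009941; check Q = 0.005729

[C]_eq = 0.2275 M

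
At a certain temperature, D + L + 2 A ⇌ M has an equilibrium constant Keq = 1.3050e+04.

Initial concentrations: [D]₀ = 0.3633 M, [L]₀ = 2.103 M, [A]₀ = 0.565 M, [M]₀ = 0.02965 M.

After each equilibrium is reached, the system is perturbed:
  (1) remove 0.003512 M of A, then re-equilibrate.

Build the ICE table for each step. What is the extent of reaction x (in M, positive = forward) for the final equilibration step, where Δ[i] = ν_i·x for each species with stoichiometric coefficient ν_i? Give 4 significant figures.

Q₀ = 0.1216 vs Keq = 1.3050e+04 ⇒ Q<K, forward
Step 1:
                    D           L           A           M
  init         0.3633       2.103       0.565     0.02965
  Δ           -0.2764     -0.2764     -0.5528      0.2764
  eq          0.08688       1.827     0.01216      0.3061
  solve Keq expr → x = 0.2764; check Q = 1.3050e+04
Then remove 0.003512 M of A.
Step 2:
                    D           L           A           M
  init        0.08688       1.827    0.008645      0.3061
  Δ          0.001679    0.001679    0.003358   -0.001679
  eq          0.08856       1.828       0.012      0.3044
  solve Keq expr → x = -0.001679; check Q = 1.3050e+04

x = -0.001679 M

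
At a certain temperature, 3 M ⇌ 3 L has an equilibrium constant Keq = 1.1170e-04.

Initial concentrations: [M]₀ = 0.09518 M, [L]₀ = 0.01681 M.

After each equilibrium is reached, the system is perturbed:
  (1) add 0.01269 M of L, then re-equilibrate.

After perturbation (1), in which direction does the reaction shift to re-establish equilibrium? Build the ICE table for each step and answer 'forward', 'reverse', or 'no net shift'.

Direction: reverse

Q₀ = 0.005509 vs Keq = 1.1170e-04 ⇒ Q>K, reverse
Step 1:
                  M         L
  init      0.09518   0.01681
  Δ         0.01166  -0.01166
  eq         0.1068  0.005146
  solve Keq expr → x = -0.003888; check Q = 1.1170e-04
Then add 0.01269 M of L.
Step 2:
                  M         L
  init       0.1068   0.01784
  Δ         0.01211  -0.01211
  eq          0.119  0.005729
  solve Keq expr → x = -0.004036; check Q = 1.1170e-04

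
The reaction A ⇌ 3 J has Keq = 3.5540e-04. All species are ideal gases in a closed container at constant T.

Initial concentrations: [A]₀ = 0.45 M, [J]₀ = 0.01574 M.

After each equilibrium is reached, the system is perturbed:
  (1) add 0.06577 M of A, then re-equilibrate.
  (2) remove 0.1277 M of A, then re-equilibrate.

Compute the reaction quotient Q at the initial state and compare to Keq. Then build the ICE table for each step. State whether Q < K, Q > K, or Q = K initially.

Q₀ = 8.6657e-06; Q < K (proceeds forward)

Q₀ = 8.6657e-06 vs Keq = 3.5540e-04 ⇒ Q<K, forward
Step 1:
                   A          J
  init          0.45    0.01574
  Δ         -0.01268    0.03803
  eq          0.4373    0.05377
  solve Keq expr → x = 0.01268; check Q = 3.5540e-04
Then add 0.06577 M of A.
Step 2:
                   A          J
  init        0.5031    0.05377
  Δ       -8.4629e-04   0.002539
  eq          0.5022     0.0563
  solve Keq expr → x = 8.4629e-04; check Q = 3.5540e-04
Then remove 0.1277 M of A.
Step 3:
                   A          J
  init        0.3745     0.0563
  Δ         0.001722  -0.005167
  eq          0.3763    0.05114
  solve Keq expr → x = -0.001722; check Q = 3.5540e-04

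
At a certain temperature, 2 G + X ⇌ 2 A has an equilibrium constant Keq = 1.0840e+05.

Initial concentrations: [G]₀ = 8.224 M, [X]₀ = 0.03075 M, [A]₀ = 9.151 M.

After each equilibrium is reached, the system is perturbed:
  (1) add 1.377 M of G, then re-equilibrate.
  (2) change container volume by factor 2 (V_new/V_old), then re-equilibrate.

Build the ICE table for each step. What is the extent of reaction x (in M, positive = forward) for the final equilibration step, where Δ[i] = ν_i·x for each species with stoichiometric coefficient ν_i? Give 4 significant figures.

x = -4.3016e-06 M

Q₀ = 40.26 vs Keq = 1.0840e+05 ⇒ Q<K, forward
Step 1:
                    G           X           A
  init          8.224     0.03075       9.151
  Δ          -0.06148    -0.03074     0.06148
  eq            8.163  1.1751e-05       9.212
  solve Keq expr → x = 0.03074; check Q = 1.0840e+05
Then add 1.377 M of G.
Step 2:
                    G           X           A
  init           9.54  1.1751e-05       9.212
  Δ       -6.2951e-06 -3.1476e-06  6.2951e-06
  eq             9.54  8.6034e-06       9.212
  solve Keq expr → x = 3.1476e-06; check Q = 1.0840e+05
Then change container volume by factor 2 (V_new/V_old).
Step 3:
                    G           X           A
  init           4.77  4.3017e-06       4.606
  Δ        8.6033e-06  4.3016e-06 -8.6033e-06
  eq             4.77  8.6034e-06       4.606
  solve Keq expr → x = -4.3016e-06; check Q = 1.0840e+05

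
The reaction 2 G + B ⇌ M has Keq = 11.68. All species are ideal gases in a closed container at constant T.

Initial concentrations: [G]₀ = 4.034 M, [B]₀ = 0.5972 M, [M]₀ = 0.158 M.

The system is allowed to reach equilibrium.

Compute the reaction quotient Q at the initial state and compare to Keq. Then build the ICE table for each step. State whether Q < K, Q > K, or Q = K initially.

Q₀ = 0.01626; Q < K (proceeds forward)

Q₀ = 0.01626 vs Keq = 11.68 ⇒ Q<K, forward
Step 1:
                    G           B           M
  I             4.034      0.5972       0.158
  C            -1.179     -0.5894      0.5894
  E             2.855    0.007848      0.7474
  solve Keq expr → x = 0.5894; check Q = 11.68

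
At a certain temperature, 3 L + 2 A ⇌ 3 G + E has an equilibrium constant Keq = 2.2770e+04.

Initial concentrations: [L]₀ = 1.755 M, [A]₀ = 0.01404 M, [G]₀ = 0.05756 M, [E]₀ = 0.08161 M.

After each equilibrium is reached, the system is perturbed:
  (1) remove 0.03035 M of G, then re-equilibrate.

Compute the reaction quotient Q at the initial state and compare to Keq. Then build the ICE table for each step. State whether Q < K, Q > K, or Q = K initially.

Q₀ = 0.01461; Q < K (proceeds forward)

Q₀ = 0.01461 vs Keq = 2.2770e+04 ⇒ Q<K, forward
Step 1:
                    L           A           G           E
  init          1.755     0.01404     0.05756     0.08161
  Δ          -0.02103    -0.01402     0.02103     0.00701
  eq            1.734  1.9036e-05     0.07859     0.08862
  solve Keq expr → x = 0.00701; check Q = 2.2770e+04
Then remove 0.03035 M of G.
Step 2:
                    L           A           G           E
  init          1.734  1.9036e-05     0.04824     0.08862
  Δ       -1.4815e-05 -9.8770e-06  1.4815e-05  4.9385e-06
  eq            1.734  9.1595e-06     0.04826     0.08863
  solve Keq expr → x = 4.9385e-06; check Q = 2.2770e+04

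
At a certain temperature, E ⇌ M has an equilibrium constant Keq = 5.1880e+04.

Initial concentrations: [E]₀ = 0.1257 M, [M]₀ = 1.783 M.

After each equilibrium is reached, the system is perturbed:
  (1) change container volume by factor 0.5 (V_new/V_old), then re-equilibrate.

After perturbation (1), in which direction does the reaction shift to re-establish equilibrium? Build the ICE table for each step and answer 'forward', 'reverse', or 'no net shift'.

Direction: no net shift

Q₀ = 14.18 vs Keq = 5.1880e+04 ⇒ Q<K, forward
Step 1:
                   E          M
  Initial     0.1257      1.783
  Change     -0.1257     0.1257
  Equil   3.6790e-05      1.909
  solve Keq expr → x = 0.1257; check Q = 5.1880e+04
Then change container volume by factor 0.5 (V_new/V_old).
Step 2:
                   E          M
  Initial 7.3580e-05      3.817
  Change           0          0
  Equil   7.3580e-05      3.817
  solve Keq expr → x = 0; check Q = 5.1880e+04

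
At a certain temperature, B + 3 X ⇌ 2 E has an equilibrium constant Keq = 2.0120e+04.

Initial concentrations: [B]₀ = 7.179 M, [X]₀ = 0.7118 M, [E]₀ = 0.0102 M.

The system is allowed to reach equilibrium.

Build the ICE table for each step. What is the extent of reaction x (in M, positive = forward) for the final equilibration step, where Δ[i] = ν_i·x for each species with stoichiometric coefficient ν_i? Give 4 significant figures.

Q₀ = 4.0185e-05 vs Keq = 2.0120e+04 ⇒ Q<K, forward
Step 1:
                    B           X           E
  I             7.179      0.7118      0.0102
  C           -0.2333        -0.7      0.4667
  E             6.946     0.01176      0.4769
  solve Keq expr → x = 0.2333; check Q = 2.0120e+04

x = 0.2333 M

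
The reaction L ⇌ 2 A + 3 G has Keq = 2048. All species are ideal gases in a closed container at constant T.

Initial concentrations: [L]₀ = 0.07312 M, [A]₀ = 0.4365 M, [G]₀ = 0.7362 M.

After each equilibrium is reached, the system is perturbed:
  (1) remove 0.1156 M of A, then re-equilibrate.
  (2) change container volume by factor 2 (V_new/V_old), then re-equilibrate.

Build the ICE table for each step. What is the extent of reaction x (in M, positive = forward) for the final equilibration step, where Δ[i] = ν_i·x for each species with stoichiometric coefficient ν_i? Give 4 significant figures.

Q₀ = 1.04 vs Keq = 2048 ⇒ Q<K, forward
Step 1:
                   L          A          G
  init       0.07312     0.4365     0.7362
  Δ         -0.07298      0.146     0.2189
  eq      1.4434e-04     0.5825     0.9551
  solve Keq expr → x = 0.07298; check Q = 2048
Then remove 0.1156 M of A.
Step 2:
                   L          A          G
  init    1.4434e-04     0.4669     0.9551
  Δ       -5.1521e-05 1.0304e-04 1.5456e-04
  eq      9.2814e-05      0.467     0.9553
  solve Keq expr → x = 5.1521e-05; check Q = 2048
Then change container volume by factor 2 (V_new/V_old).
Step 3:
                   L          A          G
  init    4.6407e-05     0.2335     0.4776
  Δ       -4.3502e-05 8.7004e-05 1.3051e-04
  eq      2.9050e-06     0.2336     0.4778
  solve Keq expr → x = 4.3502e-05; check Q = 2048

x = 4.3502e-05 M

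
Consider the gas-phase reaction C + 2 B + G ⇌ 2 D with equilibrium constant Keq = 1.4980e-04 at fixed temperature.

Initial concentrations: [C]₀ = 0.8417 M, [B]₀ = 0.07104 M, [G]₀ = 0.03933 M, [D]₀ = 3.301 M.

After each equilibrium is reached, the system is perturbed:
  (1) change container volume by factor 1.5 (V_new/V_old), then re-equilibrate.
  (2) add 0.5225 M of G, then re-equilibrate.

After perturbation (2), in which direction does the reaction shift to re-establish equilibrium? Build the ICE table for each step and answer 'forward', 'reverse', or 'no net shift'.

Q₀ = 6.5223e+04 vs Keq = 1.4980e-04 ⇒ Q>K, reverse
Step 1:
                   C          B          G          D
  I           0.8417    0.07104    0.03933      3.301
  C             1.61       3.22       1.61      -3.22
  E            2.452      3.291      1.649      0.081
  solve Keq expr → x = -1.61; check Q = 1.4980e-04
Then change container volume by factor 1.5 (V_new/V_old).
Step 2:
                   C          B          G          D
  I            1.634      2.194        1.1      0.054
  C         0.008736    0.01747   0.008736   -0.01747
  E            1.643      2.211      1.108    0.03653
  solve Keq expr → x = -0.008736; check Q = 1.4980e-04
Then add 0.5225 M of G.
Step 3:
                   C          B          G          D
  I            1.643      2.211      1.631    0.03653
  C        -0.003765  -0.007529  -0.003765   0.007529
  E            1.639      2.204      1.627    0.04406
  solve Keq expr → x = 0.003765; check Q = 1.4980e-04

Direction: forward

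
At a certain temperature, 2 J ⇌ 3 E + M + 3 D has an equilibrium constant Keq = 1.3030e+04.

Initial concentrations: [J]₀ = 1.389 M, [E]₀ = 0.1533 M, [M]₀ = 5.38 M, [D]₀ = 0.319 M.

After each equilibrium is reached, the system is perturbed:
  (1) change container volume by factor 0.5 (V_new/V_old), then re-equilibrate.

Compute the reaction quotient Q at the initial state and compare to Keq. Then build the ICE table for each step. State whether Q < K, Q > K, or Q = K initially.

Q₀ = 3.2612e-04; Q < K (proceeds forward)

Q₀ = 3.2612e-04 vs Keq = 1.3030e+04 ⇒ Q<K, forward
Step 1:
                  J         E         M         D
  Initial     1.389    0.1533      5.38     0.319
  Change     -1.206     1.809    0.6031     1.809
  Equil      0.1829     1.962     5.983     2.128
  solve Keq expr → x = 0.6031; check Q = 1.3030e+04
Then change container volume by factor 0.5 (V_new/V_old).
Step 2:
                  J         E         M         D
  Initial    0.3658     3.925     11.97     4.256
  Change     0.6009   -0.9014   -0.3005   -0.9014
  Equil      0.9667     3.024     11.67     3.355
  solve Keq expr → x = -0.3005; check Q = 1.3030e+04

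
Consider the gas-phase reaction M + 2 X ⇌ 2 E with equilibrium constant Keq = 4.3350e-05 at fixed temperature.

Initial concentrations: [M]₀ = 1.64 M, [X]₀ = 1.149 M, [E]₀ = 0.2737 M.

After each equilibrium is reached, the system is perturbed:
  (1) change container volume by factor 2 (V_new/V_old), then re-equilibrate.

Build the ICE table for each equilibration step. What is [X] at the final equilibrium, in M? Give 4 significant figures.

[X]_eq = 0.707 M

Q₀ = 0.0346 vs Keq = 4.3350e-05 ⇒ Q>K, reverse
Step 1:
                    M           X           E
  init           1.64       1.149      0.2737
  Δ            0.1307      0.2613     -0.2613
  eq            1.771        1.41     0.01236
  solve Keq expr → x = -0.1307; check Q = 4.3350e-05
Then change container volume by factor 2 (V_new/V_old).
Step 2:
                    M           X           E
  init         0.8853      0.7052    0.006178
  Δ        8.9810e-04    0.001796   -0.001796
  eq           0.8862       0.707    0.004382
  solve Keq expr → x = -8.9810e-04; check Q = 4.3350e-05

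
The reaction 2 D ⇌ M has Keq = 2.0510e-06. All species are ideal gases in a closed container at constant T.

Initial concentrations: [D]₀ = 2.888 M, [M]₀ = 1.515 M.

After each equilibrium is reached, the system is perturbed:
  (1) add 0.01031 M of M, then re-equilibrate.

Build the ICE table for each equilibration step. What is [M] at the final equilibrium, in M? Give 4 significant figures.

Q₀ = 0.1816 vs Keq = 2.0510e-06 ⇒ Q>K, reverse
Step 1:
                    D           M
  init          2.888       1.515
  Δ              3.03      -1.515
  eq            5.918  7.1828e-05
  solve Keq expr → x = -1.515; check Q = 2.0510e-06
Then add 0.01031 M of M.
Step 2:
                    D           M
  init          5.918     0.01038
  Δ           0.02062    -0.01031
  eq            5.938  7.2330e-05
  solve Keq expr → x = -0.01031; check Q = 2.0510e-06

[M]_eq = 7.2330e-05 M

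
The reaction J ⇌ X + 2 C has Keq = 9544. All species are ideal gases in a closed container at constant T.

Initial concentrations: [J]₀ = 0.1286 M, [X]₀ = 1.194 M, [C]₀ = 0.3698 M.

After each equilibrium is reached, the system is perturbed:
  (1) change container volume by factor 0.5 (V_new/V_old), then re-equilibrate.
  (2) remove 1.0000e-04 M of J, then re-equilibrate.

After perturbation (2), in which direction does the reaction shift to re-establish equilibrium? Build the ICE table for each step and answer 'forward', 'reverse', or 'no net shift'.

Direction: reverse

Q₀ = 1.27 vs Keq = 9544 ⇒ Q<K, forward
Step 1:
                   J          X          C
  Initial     0.1286      1.194     0.3698
  Change     -0.1285     0.1285     0.2571
  Equil   5.4458e-05      1.323     0.6269
  solve Keq expr → x = 0.1285; check Q = 9544
Then change container volume by factor 0.5 (V_new/V_old).
Step 2:
                   J          X          C
  Initial 1.0892e-04      2.645      1.254
  Change  3.2624e-04 -3.2624e-04 -6.5249e-04
  Equil   4.3516e-04      2.645      1.253
  solve Keq expr → x = -3.2624e-04; check Q = 9544
Then remove 1.0000e-04 M of J.
Step 3:
                   J          X          C
  Initial 3.3516e-04      2.645      1.253
  Change  9.9845e-05 -9.9845e-05 -1.9969e-04
  Equil   4.3500e-04      2.645      1.253
  solve Keq expr → x = -9.9845e-05; check Q = 9544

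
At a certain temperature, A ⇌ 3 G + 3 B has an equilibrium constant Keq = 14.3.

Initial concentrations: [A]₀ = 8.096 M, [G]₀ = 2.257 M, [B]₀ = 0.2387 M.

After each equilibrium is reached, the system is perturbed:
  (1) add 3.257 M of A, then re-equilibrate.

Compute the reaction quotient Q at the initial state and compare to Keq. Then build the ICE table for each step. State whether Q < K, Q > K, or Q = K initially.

Q₀ = 0.01931; Q < K (proceeds forward)

Q₀ = 0.01931 vs Keq = 14.3 ⇒ Q<K, forward
Step 1:
                    A           G           B
  init          8.096       2.257      0.2387
  Δ           -0.3877       1.163       1.163
  eq            7.708        3.42       1.402
  solve Keq expr → x = 0.3877; check Q = 14.3
Then add 3.257 M of A.
Step 2:
                    A           G           B
  init          10.97        3.42       1.402
  Δ          -0.03988      0.1196      0.1196
  eq            10.93        3.54       1.522
  solve Keq expr → x = 0.03988; check Q = 14.3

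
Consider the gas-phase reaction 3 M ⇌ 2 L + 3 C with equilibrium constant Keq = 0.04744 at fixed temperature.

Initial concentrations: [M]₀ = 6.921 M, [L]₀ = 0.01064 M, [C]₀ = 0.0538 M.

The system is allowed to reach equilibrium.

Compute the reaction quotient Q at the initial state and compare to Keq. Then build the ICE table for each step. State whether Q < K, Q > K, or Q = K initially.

Q₀ = 5.3177e-11; Q < K (proceeds forward)

Q₀ = 5.3177e-11 vs Keq = 0.04744 ⇒ Q<K, forward
Step 1:
                   M          L          C
  I            6.921    0.01064     0.0538
  C           -1.687      1.125      1.687
  E            5.234      1.135      1.741
  solve Keq expr → x = 0.5624; check Q = 0.04744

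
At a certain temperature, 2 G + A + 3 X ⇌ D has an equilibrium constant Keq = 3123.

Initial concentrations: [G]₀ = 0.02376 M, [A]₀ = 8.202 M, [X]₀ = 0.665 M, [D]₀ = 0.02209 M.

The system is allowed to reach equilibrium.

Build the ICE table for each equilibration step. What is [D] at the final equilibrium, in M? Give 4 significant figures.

Q₀ = 16.22 vs Keq = 3123 ⇒ Q<K, forward
Step 1:
                   G          A          X          D
  I          0.02376      8.202      0.665    0.02209
  C         -0.02151   -0.01075   -0.03226    0.01075
  E         0.002251      8.191     0.6327    0.03284
  solve Keq expr → x = 0.01075; check Q = 3123

[D]_eq = 0.03284 M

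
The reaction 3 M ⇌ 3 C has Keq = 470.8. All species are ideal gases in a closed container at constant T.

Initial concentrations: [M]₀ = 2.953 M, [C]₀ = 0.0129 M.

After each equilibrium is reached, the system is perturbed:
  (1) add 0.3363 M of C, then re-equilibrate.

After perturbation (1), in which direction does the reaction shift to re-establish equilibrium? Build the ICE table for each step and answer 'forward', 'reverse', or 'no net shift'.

Q₀ = 8.3364e-08 vs Keq = 470.8 ⇒ Q<K, forward
Step 1:
                  M         C
  I           2.953    0.0129
  C          -2.615     2.615
  E          0.3378     2.628
  solve Keq expr → x = 0.8717; check Q = 470.8
Then add 0.3363 M of C.
Step 2:
                  M         C
  I          0.3378     2.964
  C         0.03831  -0.03831
  E          0.3761     2.926
  solve Keq expr → x = -0.01277; check Q = 470.8

Direction: reverse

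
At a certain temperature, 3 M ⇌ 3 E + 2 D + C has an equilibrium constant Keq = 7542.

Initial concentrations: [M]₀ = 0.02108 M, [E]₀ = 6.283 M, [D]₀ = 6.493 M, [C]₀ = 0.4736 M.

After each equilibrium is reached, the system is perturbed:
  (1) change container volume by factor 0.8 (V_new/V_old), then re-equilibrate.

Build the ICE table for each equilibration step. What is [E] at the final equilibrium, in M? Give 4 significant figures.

[E]_eq = 6.969 M

Q₀ = 5.2868e+08 vs Keq = 7542 ⇒ Q>K, reverse
Step 1:
                  M         E         D         C
  Initial   0.02108     6.283     6.493    0.4736
  Change     0.6046   -0.6046   -0.4031   -0.2015
  Equil      0.6257     5.678      6.09    0.2721
  solve Keq expr → x = -0.2015; check Q = 7542
Then change container volume by factor 0.8 (V_new/V_old).
Step 2:
                  M         E         D         C
  Initial    0.7821     7.098     7.612    0.3401
  Change     0.1287   -0.1287   -0.0858   -0.0429
  Equil      0.9108     6.969     7.527    0.2972
  solve Keq expr → x = -0.0429; check Q = 7542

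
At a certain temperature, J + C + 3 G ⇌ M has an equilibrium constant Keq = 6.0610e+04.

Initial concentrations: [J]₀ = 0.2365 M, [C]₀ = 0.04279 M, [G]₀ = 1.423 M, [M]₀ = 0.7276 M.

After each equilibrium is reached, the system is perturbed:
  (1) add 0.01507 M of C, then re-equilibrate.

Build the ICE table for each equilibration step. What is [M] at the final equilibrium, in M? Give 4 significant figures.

Q₀ = 24.95 vs Keq = 6.0610e+04 ⇒ Q<K, forward
Step 1:
                  J         C         G         M
  Initial    0.2365   0.04279     1.423    0.7276
  Change   -0.04276  -0.04276   -0.1283   0.04276
  Equil      0.1937 3.0227e-05     1.295    0.7704
  solve Keq expr → x = 0.04276; check Q = 6.0610e+04
Then add 0.01507 M of C.
Step 2:
                  J         C         G         M
  Initial    0.1937    0.0151     1.295    0.7704
  Change   -0.01506  -0.01506  -0.04519   0.01506
  Equil      0.1787 3.7175e-05      1.25    0.7854
  solve Keq expr → x = 0.01506; check Q = 6.0610e+04

[M]_eq = 0.7854 M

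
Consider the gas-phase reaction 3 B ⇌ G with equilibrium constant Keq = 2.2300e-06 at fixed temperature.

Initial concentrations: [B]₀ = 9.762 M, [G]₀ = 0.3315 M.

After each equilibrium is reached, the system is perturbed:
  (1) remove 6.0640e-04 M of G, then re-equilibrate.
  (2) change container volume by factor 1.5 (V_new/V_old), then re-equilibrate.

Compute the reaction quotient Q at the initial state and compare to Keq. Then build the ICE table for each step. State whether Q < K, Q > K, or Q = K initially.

Q₀ = 3.5634e-04; Q > K (proceeds reverse)

Q₀ = 3.5634e-04 vs Keq = 2.2300e-06 ⇒ Q>K, reverse
Step 1:
                    B           G
  Initial       9.762      0.3315
  Change       0.9862     -0.3287
  Equil         10.75    0.002769
  solve Keq expr → x = -0.3287; check Q = 2.2300e-06
Then remove 6.0640e-04 M of G.
Step 2:
                    B           G
  Initial       10.75    0.002163
  Change    -0.001815  6.0500e-04
  Equil         10.75    0.002768
  solve Keq expr → x = 6.0500e-04; check Q = 2.2300e-06
Then change container volume by factor 1.5 (V_new/V_old).
Step 3:
                    B           G
  Initial       7.164    0.001845
  Change     0.003072   -0.001024
  Equil         7.167  8.2106e-04
  solve Keq expr → x = -0.001024; check Q = 2.2300e-06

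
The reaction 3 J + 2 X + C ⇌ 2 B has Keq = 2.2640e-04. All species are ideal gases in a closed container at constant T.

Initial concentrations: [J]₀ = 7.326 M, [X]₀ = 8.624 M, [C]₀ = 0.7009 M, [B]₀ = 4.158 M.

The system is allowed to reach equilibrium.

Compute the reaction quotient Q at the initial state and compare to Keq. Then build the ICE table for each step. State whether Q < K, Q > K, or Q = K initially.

Q₀ = 8.4352e-04 vs Keq = 2.2640e-04 ⇒ Q>K, reverse
Step 1:
                   J          X          C          B
  Initial      7.326      8.624     0.7009      4.158
  Change       1.036     0.6909     0.3455    -0.6909
  Equil        8.362      9.315      1.046      3.467
  solve Keq expr → x = -0.3455; check Q = 2.2640e-04

Q₀ = 8.4352e-04; Q > K (proceeds reverse)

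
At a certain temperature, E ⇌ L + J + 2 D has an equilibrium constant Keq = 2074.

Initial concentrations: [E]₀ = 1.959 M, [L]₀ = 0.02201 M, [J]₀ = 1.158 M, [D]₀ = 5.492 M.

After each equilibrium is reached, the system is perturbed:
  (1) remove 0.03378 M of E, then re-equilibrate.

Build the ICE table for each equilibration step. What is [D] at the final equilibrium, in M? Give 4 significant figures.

Q₀ = 0.3924 vs Keq = 2074 ⇒ Q<K, forward
Step 1:
                    E           L           J           D
  init          1.959     0.02201       1.158       5.492
  Δ            -1.756       1.756       1.756       3.513
  eq           0.2026       1.778       2.914       9.005
  solve Keq expr → x = 1.756; check Q = 2074
Then remove 0.03378 M of E.
Step 2:
                    E           L           J           D
  init         0.1688       1.778       2.914       9.005
  Δ            0.0266     -0.0266     -0.0266     -0.0532
  eq           0.1954       1.752       2.888       8.952
  solve Keq expr → x = -0.0266; check Q = 2074

[D]_eq = 8.952 M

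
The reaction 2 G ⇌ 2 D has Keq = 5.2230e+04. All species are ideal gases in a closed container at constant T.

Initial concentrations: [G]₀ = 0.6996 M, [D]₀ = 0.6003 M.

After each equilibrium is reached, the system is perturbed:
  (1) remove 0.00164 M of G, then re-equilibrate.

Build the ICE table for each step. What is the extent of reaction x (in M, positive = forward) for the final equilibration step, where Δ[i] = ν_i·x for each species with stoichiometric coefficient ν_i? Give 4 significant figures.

Q₀ = 0.7363 vs Keq = 5.2230e+04 ⇒ Q<K, forward
Step 1:
                    G           D
  Initial      0.6996      0.6003
  Change      -0.6939      0.6939
  Equil      0.005663       1.294
  solve Keq expr → x = 0.347; check Q = 5.2230e+04
Then remove 0.00164 M of G.
Step 2:
                    G           D
  Initial    0.004023       1.294
  Change     0.001633   -0.001633
  Equil      0.005656       1.293
  solve Keq expr → x = -8.1643e-04; check Q = 5.2230e+04

x = -8.1643e-04 M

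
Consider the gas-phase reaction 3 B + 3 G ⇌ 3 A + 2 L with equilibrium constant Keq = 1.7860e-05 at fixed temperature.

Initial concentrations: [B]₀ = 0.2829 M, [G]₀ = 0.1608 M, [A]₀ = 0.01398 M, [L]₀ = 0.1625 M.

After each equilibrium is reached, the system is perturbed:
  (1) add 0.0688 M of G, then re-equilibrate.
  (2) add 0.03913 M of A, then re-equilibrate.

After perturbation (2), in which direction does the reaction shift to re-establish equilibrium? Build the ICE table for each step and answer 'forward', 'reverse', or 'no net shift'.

Direction: reverse

Q₀ = 7.6643e-04 vs Keq = 1.7860e-05 ⇒ Q>K, reverse
Step 1:
                    B           G           A           L
  Initial      0.2829      0.1608     0.01398      0.1625
  Change     0.009492    0.009492   -0.009492   -0.006328
  Equil        0.2924      0.1703    0.004488      0.1562
  solve Keq expr → x = -0.003164; check Q = 1.7860e-05
Then add 0.0688 M of G.
Step 2:
                    B           G           A           L
  Initial      0.2924      0.2391    0.004488      0.1562
  Change    -0.001702   -0.001702    0.001702    0.001135
  Equil        0.2907      0.2374     0.00619      0.1573
  solve Keq expr → x = 5.6733e-04; check Q = 1.7860e-05
Then add 0.03913 M of A.
Step 3:
                    B           G           A           L
  Initial      0.2907      0.2374     0.04532      0.1573
  Change      0.03634     0.03634    -0.03634    -0.02423
  Equil         0.327      0.2737    0.008977      0.1331
  solve Keq expr → x = -0.01211; check Q = 1.7860e-05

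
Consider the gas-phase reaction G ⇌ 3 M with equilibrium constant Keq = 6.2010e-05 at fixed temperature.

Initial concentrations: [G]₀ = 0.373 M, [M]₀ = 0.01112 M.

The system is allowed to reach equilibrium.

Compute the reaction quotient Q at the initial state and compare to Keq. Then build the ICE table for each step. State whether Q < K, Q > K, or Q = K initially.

Q₀ = 3.6864e-06; Q < K (proceeds forward)

Q₀ = 3.6864e-06 vs Keq = 6.2010e-05 ⇒ Q<K, forward
Step 1:
                    G           M
  I             0.373     0.01112
  C         -0.005742     0.01723
  E            0.3673     0.02835
  solve Keq expr → x = 0.005742; check Q = 6.2010e-05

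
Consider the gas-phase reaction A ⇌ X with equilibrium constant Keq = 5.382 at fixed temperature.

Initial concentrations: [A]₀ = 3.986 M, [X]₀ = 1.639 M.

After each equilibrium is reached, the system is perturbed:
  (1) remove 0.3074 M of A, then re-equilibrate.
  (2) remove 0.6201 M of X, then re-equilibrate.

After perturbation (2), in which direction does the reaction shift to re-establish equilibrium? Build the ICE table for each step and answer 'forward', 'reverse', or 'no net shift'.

Direction: forward

Q₀ = 0.4112 vs Keq = 5.382 ⇒ Q<K, forward
Step 1:
                   A          X
  I            3.986      1.639
  C           -3.105      3.105
  E           0.8814      4.744
  solve Keq expr → x = 3.105; check Q = 5.382
Then remove 0.3074 M of A.
Step 2:
                   A          X
  I            0.574      4.744
  C           0.2592    -0.2592
  E           0.8332      4.484
  solve Keq expr → x = -0.2592; check Q = 5.382
Then remove 0.6201 M of X.
Step 3:
                   A          X
  I           0.8332      3.864
  C         -0.09716    0.09716
  E           0.7361      3.961
  solve Keq expr → x = 0.09716; check Q = 5.382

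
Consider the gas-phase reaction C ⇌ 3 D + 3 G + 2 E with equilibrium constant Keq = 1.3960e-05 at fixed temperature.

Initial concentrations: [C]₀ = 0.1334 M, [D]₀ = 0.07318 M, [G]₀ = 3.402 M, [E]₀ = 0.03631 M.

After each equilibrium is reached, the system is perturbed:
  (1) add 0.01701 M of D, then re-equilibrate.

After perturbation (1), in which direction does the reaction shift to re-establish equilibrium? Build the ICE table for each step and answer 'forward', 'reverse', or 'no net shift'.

Q₀ = 1.5250e-04 vs Keq = 1.3960e-05 ⇒ Q>K, reverse
Step 1:
                   C          D          G          E
  I           0.1334    0.07318      3.402    0.03631
  C          0.00789   -0.02367   -0.02367   -0.01578
  E           0.1413    0.04951      3.378    0.02053
  solve Keq expr → x = -0.00789; check Q = 1.3960e-05
Then add 0.01701 M of D.
Step 2:
                   C          D          G          E
  I           0.1413    0.06652      3.378    0.02053
  C         0.002367  -0.007102  -0.007102  -0.004735
  E           0.1437    0.05942      3.371     0.0158
  solve Keq expr → x = -0.002367; check Q = 1.3960e-05

Direction: reverse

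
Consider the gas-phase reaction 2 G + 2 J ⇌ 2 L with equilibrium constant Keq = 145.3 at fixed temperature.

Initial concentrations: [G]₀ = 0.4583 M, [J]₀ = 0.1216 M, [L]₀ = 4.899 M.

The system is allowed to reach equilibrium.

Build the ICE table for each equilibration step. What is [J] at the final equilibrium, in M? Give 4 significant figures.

[J]_eq = 0.4688 M

Q₀ = 7728 vs Keq = 145.3 ⇒ Q>K, reverse
Step 1:
                    G           J           L
  init         0.4583      0.1216       4.899
  Δ            0.3472      0.3472     -0.3472
  eq           0.8055      0.4688       4.552
  solve Keq expr → x = -0.1736; check Q = 145.3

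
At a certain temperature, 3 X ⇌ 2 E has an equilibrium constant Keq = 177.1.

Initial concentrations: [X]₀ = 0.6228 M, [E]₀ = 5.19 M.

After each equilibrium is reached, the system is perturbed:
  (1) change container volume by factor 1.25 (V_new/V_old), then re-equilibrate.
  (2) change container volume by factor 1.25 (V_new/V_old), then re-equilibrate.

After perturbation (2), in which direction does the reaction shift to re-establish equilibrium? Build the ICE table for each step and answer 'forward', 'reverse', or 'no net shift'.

Q₀ = 111.5 vs Keq = 177.1 ⇒ Q<K, forward
Step 1:
                  X         E
  init       0.6228      5.19
  Δ        -0.08512   0.05675
  eq         0.5377     5.247
  solve Keq expr → x = 0.02837; check Q = 177.1
Then change container volume by factor 1.25 (V_new/V_old).
Step 2:
                  X         E
  init       0.4301     4.197
  Δ         0.03166  -0.02111
  eq         0.4618     4.176
  solve Keq expr → x = -0.01055; check Q = 177.1
Then change container volume by factor 1.25 (V_new/V_old).
Step 3:
                  X         E
  init       0.3694     3.341
  Δ         0.02709  -0.01806
  eq         0.3965     3.323
  solve Keq expr → x = -0.009031; check Q = 177.1

Direction: reverse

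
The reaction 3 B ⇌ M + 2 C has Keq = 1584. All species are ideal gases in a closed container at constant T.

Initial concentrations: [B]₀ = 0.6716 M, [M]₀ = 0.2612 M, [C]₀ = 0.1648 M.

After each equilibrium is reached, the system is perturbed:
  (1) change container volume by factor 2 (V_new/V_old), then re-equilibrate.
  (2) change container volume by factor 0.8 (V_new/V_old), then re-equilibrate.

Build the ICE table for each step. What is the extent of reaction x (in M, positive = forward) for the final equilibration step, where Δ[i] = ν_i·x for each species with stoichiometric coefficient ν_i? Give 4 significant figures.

Q₀ = 0.02342 vs Keq = 1584 ⇒ Q<K, forward
Step 1:
                    B           M           C
  Initial      0.6716      0.2612      0.1648
  Change      -0.6251      0.2084      0.4168
  Equil       0.04646      0.4696      0.5816
  solve Keq expr → x = 0.2084; check Q = 1584
Then change container volume by factor 2 (V_new/V_old).
Step 2:
                    B           M           C
  Initial     0.02323      0.2348      0.2908
  Change            0           0           0
  Equil       0.02323      0.2348      0.2908
  solve Keq expr → x = 0; check Q = 1584
Then change container volume by factor 0.8 (V_new/V_old).
Step 3:
                    B           M           C
  Initial     0.02904      0.2935      0.3635
  Change            0           0           0
  Equil       0.02904      0.2935      0.3635
  solve Keq expr → x = 0; check Q = 1584

x = 0 M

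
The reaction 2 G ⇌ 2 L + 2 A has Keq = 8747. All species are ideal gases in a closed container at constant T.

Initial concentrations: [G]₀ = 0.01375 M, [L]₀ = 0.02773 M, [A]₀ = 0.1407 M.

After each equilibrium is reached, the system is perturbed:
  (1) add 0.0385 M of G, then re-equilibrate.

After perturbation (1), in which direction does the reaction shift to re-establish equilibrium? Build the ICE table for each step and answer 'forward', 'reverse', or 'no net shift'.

Direction: forward

Q₀ = 0.08052 vs Keq = 8747 ⇒ Q<K, forward
Step 1:
                  G         L         A
  init      0.01375   0.02773    0.1407
  Δ        -0.01368   0.01368   0.01368
  eq      6.8358e-05   0.04141    0.1544
  solve Keq expr → x = 0.006841; check Q = 8747
Then add 0.0385 M of G.
Step 2:
                  G         L         A
  init      0.03857   0.04141    0.1544
  Δ         -0.0384    0.0384    0.0384
  eq      1.6452e-04   0.07982    0.1928
  solve Keq expr → x = 0.0192; check Q = 8747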